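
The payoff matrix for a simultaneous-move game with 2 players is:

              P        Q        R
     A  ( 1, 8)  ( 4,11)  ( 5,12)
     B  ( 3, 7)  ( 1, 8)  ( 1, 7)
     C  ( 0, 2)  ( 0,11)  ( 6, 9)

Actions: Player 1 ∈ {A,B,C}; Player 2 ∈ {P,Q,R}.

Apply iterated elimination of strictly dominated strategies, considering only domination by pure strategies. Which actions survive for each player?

P2 drop P (Q beats it: A:11>8 B:8>7 C:11>2)
P1 drop B (A beats it: Q:4>1 R:5>1)
P1→{A,C} P2→{Q,R}

IESDS → P1:{A,C} P2:{Q,R}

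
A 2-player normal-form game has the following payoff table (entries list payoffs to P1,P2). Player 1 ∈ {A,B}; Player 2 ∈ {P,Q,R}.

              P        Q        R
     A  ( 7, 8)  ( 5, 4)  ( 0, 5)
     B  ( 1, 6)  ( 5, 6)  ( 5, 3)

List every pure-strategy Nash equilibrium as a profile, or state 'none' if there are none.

PSNE = {(A,P), (B,Q)}

(A,P): NE
(A,Q): not NE [P2→P gives 8>4]
(A,R): not NE [P1→B gives 5>0; P2→P gives 8>5]
(B,P): not NE [P1→A gives 7>1]
(B,Q): NE
(B,R): not NE [P2→Q gives 6>3]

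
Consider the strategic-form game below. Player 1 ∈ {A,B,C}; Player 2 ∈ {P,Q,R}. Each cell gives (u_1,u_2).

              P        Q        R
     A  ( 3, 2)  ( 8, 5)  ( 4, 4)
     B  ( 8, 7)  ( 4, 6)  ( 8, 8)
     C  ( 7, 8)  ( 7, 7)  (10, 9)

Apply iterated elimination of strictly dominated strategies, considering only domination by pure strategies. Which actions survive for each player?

Remaining: P1:{A,C} P2:{Q,R}

P2 drop P (R beats it: A:4>2 B:8>7 C:9>8)
P1 drop B (C beats it: Q:7>4 R:10>8)
P1→{A,C} P2→{Q,R}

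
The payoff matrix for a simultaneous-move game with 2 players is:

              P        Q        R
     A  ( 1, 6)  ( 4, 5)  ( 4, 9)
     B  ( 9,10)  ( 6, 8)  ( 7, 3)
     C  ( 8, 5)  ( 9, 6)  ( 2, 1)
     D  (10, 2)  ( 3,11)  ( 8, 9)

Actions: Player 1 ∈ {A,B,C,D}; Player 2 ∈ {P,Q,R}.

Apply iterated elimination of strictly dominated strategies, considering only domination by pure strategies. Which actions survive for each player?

IESDS → P1:{B,C,D} P2:{P,Q}

P1 drop A (B beats it: P:9>1 Q:6>4 R:7>4)
P2 drop R (Q beats it: B:8>3 C:6>1 D:11>9)
P1→{B,C,D} P2→{P,Q}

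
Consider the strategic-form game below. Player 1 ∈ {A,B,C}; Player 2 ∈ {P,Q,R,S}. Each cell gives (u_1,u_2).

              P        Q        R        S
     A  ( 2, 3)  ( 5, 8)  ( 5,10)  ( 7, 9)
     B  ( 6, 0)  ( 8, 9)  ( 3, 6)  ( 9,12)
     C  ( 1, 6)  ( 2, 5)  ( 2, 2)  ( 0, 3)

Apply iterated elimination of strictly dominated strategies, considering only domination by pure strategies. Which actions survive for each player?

P1 drop C (A beats it: P:2>1 Q:5>2 R:5>2 S:7>0)
P2 drop P (Q beats it: A:8>3 B:9>0)
P2 drop Q (S beats it: A:9>8 B:12>9)
P1→{A,B} P2→{R,S}

IESDS → P1:{A,B} P2:{R,S}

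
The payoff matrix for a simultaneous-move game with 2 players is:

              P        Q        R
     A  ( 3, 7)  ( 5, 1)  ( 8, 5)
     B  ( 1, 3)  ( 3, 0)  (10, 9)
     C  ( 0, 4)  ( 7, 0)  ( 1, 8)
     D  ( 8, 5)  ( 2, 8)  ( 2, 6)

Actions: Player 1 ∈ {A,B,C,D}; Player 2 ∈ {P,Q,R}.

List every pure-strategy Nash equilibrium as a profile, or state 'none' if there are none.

(A,P): not NE [P1→D gives 8>3]
(A,Q): not NE [P1→C gives 7>5; P2→P gives 7>1]
(A,R): not NE [P1→B gives 10>8; P2→P gives 7>5]
(B,P): not NE [P1→D gives 8>1; P2→R gives 9>3]
(B,Q): not NE [P1→C gives 7>3; P2→R gives 9>0]
(B,R): NE
(C,P): not NE [P1→D gives 8>0; P2→R gives 8>4]
(C,Q): not NE [P2→R gives 8>0]
(C,R): not NE [P1→B gives 10>1]
(D,P): not NE [P2→Q gives 8>5]
(D,Q): not NE [P1→C gives 7>2]
(D,R): not NE [P1→B gives 10>2; P2→Q gives 8>6]

Nash profiles: (B,R)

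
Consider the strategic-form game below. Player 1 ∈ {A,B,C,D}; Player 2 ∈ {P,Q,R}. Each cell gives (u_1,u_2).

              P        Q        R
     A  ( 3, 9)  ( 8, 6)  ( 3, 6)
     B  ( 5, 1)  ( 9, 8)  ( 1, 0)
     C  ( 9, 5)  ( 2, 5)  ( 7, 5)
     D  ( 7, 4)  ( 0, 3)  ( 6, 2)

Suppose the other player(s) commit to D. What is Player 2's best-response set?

u_2(P vs D) = 4
u_2(Q vs D) = 3
u_2(R vs D) = 2
max payoff 4 at {P}

BR_2 = {P}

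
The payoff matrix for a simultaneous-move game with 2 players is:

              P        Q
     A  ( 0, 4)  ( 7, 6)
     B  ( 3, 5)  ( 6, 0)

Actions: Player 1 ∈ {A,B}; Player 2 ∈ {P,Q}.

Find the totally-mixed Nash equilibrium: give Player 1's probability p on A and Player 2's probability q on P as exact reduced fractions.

p=5/7, q=1/4

P1 indiff ⇒ q·0+(1-q)·7 = q·3+(1-q)·6 ⇒ q(-3) = (1-q)(-1) ⇒ q = 1/4
P2 indiff ⇒ p·4+(1-p)·5 = p·6+(1-p)·0 ⇒ p(-2) = (1-p)(-5) ⇒ p = 5/7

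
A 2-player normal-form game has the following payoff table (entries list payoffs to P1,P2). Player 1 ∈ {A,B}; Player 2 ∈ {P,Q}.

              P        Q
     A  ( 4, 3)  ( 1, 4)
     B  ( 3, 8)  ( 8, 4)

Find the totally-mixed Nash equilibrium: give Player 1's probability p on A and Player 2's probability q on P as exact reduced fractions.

P1 mixes 4/5 on A; P2 mixes 7/8 on P

P1 indiff ⇒ q·4+(1-q)·1 = q·3+(1-q)·8 ⇒ q(1) = (1-q)(7) ⇒ q = 7/8
P2 indiff ⇒ p·3+(1-p)·8 = p·4+(1-p)·4 ⇒ p(-1) = (1-p)(-4) ⇒ p = 4/5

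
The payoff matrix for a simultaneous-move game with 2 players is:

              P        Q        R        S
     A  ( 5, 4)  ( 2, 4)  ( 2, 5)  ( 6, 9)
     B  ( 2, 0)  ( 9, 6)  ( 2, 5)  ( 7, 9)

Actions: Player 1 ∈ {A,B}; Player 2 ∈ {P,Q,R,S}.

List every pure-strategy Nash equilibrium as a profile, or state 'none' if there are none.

NE set: (B,S)

(A,P): not NE [P2→S gives 9>4]
(A,Q): not NE [P1→B gives 9>2; P2→S gives 9>4]
(A,R): not NE [P2→S gives 9>5]
(A,S): not NE [P1→B gives 7>6]
(B,P): not NE [P1→A gives 5>2; P2→S gives 9>0]
(B,Q): not NE [P2→S gives 9>6]
(B,R): not NE [P2→S gives 9>5]
(B,S): NE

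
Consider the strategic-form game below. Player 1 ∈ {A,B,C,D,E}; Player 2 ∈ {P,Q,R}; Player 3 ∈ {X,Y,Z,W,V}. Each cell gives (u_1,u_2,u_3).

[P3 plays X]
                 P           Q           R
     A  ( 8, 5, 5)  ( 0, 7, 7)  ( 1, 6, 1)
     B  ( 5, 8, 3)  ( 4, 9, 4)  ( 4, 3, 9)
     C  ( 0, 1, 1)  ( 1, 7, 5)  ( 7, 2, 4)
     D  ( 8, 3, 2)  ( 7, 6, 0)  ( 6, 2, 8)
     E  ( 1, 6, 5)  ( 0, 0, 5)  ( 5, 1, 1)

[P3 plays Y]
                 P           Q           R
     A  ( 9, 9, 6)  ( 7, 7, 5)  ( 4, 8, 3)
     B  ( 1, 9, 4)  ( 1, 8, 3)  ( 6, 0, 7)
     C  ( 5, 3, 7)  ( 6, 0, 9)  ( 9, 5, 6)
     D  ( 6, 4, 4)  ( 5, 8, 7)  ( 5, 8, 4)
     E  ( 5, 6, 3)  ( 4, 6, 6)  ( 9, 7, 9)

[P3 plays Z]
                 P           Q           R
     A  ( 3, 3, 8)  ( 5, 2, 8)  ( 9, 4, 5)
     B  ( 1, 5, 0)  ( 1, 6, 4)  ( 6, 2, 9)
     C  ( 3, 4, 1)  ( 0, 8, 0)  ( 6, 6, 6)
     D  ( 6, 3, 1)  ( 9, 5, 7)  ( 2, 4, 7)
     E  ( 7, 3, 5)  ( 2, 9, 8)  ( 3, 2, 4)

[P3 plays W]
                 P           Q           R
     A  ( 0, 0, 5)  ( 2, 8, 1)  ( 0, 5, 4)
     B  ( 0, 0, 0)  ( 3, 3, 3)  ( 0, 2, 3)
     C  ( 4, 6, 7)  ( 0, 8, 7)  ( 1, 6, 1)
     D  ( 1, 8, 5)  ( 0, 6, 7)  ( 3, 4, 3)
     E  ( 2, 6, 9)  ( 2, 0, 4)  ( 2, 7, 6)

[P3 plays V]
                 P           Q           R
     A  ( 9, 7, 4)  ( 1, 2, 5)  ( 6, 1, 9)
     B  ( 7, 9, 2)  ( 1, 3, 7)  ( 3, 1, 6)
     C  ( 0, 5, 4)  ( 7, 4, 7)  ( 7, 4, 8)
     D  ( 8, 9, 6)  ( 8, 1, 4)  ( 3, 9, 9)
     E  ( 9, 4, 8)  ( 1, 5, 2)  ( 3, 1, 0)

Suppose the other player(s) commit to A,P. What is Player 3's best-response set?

u_3(X vs A,P) = 5
u_3(Y vs A,P) = 6
u_3(Z vs A,P) = 8
u_3(W vs A,P) = 5
u_3(V vs A,P) = 4
max payoff 8 at {Z}

BR_3 = {Z}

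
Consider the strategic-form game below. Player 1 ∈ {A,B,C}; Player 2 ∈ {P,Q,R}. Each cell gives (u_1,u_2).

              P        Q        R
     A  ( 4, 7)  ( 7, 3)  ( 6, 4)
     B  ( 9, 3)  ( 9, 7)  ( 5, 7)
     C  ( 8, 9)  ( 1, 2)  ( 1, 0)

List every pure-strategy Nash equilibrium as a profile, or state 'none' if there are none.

(A,P): not NE [P1→B gives 9>4]
(A,Q): not NE [P1→B gives 9>7; P2→P gives 7>3]
(A,R): not NE [P2→P gives 7>4]
(B,P): not NE [P2→R gives 7>3]
(B,Q): NE
(B,R): not NE [P1→A gives 6>5]
(C,P): not NE [P1→B gives 9>8]
(C,Q): not NE [P1→B gives 9>1; P2→P gives 9>2]
(C,R): not NE [P1→A gives 6>1; P2→P gives 9>0]

Nash profiles: (B,Q)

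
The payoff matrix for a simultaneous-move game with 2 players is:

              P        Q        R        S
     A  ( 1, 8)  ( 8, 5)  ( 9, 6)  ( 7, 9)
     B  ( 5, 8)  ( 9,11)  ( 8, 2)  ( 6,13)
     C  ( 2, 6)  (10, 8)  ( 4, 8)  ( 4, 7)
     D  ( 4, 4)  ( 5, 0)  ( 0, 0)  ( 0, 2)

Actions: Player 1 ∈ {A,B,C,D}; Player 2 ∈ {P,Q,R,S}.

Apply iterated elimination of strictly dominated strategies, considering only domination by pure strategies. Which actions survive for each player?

P1 drop D (B beats it: P:5>4 Q:9>5 R:8>0 S:6>0)
P2 drop P (S beats it: A:9>8 B:13>8 C:7>6)
P1→{A,B,C} P2→{Q,R,S}

Remaining: P1:{A,B,C} P2:{Q,R,S}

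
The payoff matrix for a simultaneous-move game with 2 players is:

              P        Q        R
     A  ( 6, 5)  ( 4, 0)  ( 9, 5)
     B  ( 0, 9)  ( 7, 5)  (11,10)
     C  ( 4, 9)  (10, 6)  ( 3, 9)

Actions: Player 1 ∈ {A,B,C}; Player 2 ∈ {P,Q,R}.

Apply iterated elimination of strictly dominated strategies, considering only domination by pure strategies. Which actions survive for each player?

IESDS → P1:{A,B} P2:{P,R}

P2 drop Q (P beats it: A:5>0 B:9>5 C:9>6)
P1 drop C (A beats it: P:6>4 R:9>3)
P1→{A,B} P2→{P,R}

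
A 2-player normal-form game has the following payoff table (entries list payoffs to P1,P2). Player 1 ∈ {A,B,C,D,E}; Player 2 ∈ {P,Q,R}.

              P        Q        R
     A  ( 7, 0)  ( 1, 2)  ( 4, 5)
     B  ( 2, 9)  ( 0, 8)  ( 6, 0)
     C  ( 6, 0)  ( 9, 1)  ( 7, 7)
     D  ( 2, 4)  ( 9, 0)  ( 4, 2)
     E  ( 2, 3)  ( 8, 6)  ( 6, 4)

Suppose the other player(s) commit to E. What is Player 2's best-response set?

P2 best: {Q}

u_2(P vs E) = 3
u_2(Q vs E) = 6
u_2(R vs E) = 4
max payoff 6 at {Q}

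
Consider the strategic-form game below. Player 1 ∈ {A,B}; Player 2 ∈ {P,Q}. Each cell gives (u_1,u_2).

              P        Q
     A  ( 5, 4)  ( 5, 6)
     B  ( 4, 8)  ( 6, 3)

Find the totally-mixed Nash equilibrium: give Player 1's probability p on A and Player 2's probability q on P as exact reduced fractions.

(p,q) = (5/7, 1/2)

P1 indiff ⇒ q·5+(1-q)·5 = q·4+(1-q)·6 ⇒ q(1) = (1-q)(1) ⇒ q = 1/2
P2 indiff ⇒ p·4+(1-p)·8 = p·6+(1-p)·3 ⇒ p(-2) = (1-p)(-5) ⇒ p = 5/7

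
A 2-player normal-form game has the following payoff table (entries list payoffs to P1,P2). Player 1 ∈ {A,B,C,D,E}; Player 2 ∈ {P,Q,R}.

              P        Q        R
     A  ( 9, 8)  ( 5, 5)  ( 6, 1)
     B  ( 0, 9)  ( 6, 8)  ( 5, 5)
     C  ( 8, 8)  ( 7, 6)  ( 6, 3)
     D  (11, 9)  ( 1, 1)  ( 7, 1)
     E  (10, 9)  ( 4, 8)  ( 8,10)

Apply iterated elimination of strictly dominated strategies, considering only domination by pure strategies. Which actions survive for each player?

IESDS → P1:{D,E} P2:{P,R}

P1 drop B (C beats it: P:8>0 Q:7>6 R:6>5)
P2 drop Q (P beats it: A:8>5 C:8>6 D:9>1 E:9>8)
P1 drop A (D beats it: P:11>9 R:7>6)
P1 drop C (D beats it: P:11>8 R:7>6)
P1→{D,E} P2→{P,R}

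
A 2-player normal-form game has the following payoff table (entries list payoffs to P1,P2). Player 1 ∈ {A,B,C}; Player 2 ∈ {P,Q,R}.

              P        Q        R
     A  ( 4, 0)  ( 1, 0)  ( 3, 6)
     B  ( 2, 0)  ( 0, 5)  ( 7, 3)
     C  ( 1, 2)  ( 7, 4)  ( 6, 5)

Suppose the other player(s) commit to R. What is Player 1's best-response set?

BR_1 = {B}

u_1(A vs R) = 3
u_1(B vs R) = 7
u_1(C vs R) = 6
max payoff 7 at {B}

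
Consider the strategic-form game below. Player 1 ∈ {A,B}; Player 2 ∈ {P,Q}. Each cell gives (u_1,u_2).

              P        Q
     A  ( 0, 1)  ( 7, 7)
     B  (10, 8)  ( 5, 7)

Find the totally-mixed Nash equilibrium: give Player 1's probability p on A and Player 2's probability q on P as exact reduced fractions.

P1 indiff ⇒ q·0+(1-q)·7 = q·10+(1-q)·5 ⇒ q(-10) = (1-q)(-2) ⇒ q = 1/6
P2 indiff ⇒ p·1+(1-p)·8 = p·7+(1-p)·7 ⇒ p(-6) = (1-p)(-1) ⇒ p = 1/7

(p,q) = (1/7, 1/6)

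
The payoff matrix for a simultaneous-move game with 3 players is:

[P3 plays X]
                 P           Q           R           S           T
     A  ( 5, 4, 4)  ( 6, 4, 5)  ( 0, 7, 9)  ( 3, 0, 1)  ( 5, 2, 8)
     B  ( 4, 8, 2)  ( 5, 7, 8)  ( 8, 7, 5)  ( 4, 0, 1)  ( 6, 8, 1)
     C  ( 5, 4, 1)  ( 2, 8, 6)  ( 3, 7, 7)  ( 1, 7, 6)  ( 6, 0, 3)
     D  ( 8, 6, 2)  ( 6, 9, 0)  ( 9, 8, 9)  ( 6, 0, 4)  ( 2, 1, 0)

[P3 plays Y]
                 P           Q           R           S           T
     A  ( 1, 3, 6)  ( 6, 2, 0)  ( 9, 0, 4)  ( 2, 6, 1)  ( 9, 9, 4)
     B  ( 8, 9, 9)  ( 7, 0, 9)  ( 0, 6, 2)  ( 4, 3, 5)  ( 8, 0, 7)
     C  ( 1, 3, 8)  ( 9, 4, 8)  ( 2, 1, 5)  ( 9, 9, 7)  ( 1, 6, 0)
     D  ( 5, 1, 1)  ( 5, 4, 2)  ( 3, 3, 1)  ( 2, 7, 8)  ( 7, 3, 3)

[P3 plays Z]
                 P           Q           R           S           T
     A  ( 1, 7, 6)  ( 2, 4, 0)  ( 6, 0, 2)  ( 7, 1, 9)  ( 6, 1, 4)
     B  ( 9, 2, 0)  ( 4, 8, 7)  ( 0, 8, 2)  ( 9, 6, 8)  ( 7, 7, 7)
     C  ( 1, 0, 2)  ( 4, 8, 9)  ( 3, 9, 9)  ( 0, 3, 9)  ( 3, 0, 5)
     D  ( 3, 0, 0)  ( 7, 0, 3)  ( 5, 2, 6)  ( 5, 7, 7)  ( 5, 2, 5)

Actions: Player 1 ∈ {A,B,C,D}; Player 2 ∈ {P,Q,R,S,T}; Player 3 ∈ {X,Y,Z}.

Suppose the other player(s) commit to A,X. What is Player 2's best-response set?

BR_2 = {R}

u_2(P vs A,X) = 4
u_2(Q vs A,X) = 4
u_2(R vs A,X) = 7
u_2(S vs A,X) = 0
u_2(T vs A,X) = 2
max payoff 7 at {R}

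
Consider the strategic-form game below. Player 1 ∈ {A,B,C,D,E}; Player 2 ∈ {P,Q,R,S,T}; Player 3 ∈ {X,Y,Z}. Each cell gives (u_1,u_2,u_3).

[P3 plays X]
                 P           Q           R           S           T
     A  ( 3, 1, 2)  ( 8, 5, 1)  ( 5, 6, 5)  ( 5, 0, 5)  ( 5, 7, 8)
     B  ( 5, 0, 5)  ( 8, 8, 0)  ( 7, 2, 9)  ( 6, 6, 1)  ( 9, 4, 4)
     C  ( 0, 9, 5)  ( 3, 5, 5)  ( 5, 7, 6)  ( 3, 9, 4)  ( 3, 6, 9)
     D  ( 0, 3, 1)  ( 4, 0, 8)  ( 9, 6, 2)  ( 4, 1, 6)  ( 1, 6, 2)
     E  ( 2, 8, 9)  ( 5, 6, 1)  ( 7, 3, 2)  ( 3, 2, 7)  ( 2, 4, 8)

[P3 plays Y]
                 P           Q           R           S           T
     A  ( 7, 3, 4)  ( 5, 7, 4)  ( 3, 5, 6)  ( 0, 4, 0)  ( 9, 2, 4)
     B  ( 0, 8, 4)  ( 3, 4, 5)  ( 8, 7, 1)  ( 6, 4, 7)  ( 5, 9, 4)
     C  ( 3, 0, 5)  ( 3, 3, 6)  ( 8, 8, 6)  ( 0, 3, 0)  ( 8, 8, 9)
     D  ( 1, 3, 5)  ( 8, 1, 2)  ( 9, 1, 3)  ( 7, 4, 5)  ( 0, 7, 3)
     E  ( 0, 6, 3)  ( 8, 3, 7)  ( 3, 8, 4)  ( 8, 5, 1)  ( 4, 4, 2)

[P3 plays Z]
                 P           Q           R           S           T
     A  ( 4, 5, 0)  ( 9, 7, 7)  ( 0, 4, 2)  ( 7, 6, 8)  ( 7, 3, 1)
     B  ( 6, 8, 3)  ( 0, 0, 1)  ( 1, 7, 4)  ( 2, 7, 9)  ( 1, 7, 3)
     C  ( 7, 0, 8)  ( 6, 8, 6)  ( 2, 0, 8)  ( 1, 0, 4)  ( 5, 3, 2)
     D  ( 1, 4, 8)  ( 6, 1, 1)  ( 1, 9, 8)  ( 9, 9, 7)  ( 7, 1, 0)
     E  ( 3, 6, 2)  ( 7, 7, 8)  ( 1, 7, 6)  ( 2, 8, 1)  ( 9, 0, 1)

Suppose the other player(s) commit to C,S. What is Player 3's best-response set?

u_3(X vs C,S) = 4
u_3(Y vs C,S) = 0
u_3(Z vs C,S) = 4
max payoff 4 at {X,Z}

P3 best: {X,Z}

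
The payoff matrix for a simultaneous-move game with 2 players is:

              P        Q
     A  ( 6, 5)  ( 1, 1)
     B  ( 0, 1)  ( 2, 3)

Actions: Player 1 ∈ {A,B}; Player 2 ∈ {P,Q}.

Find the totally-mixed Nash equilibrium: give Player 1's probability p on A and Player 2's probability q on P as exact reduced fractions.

p=1/3, q=1/7

P1 indiff ⇒ q·6+(1-q)·1 = q·0+(1-q)·2 ⇒ q(6) = (1-q)(1) ⇒ q = 1/7
P2 indiff ⇒ p·5+(1-p)·1 = p·1+(1-p)·3 ⇒ p(4) = (1-p)(2) ⇒ p = 1/3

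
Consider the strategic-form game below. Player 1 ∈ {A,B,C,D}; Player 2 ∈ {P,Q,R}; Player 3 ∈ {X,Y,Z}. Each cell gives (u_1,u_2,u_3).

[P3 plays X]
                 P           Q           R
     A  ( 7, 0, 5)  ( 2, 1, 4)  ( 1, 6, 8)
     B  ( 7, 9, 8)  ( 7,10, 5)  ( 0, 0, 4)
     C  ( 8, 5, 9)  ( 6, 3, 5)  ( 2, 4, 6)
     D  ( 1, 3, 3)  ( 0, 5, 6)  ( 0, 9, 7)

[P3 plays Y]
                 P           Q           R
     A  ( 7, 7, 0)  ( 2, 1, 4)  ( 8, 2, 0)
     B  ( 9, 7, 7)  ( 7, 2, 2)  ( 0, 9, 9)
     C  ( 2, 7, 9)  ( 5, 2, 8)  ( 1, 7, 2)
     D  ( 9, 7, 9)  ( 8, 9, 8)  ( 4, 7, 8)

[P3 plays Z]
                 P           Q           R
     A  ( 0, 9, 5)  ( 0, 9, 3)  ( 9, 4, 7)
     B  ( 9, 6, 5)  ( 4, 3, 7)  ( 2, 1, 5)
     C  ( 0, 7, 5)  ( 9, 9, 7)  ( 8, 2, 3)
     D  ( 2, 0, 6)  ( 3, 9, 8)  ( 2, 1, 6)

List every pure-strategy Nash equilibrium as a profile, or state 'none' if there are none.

NE set: (C,P,X), (D,Q,Y)

(A,P,X): not NE [P1→C gives 8>7; P2→R gives 6>0]
(A,P,Y): not NE [P1→D gives 9>7; P3→Z gives 5>0]
(A,P,Z): not NE [P1→B gives 9>0]
(A,Q,X): not NE [P1→B gives 7>2; P2→R gives 6>1]
(A,Q,Y): not NE [P1→D gives 8>2; P2→P gives 7>1]
(A,Q,Z): not NE [P1→C gives 9>0; P3→Y gives 4>3]
(A,R,X): not NE [P1→C gives 2>1]
(A,R,Y): not NE [P2→P gives 7>2; P3→X gives 8>0]
(A,R,Z): not NE [P2→Q gives 9>4; P3→X gives 8>7]
(B,P,X): not NE [P1→C gives 8>7; P2→Q gives 10>9]
(B,P,Y): not NE [P2→R gives 9>7; P3→X gives 8>7]
(B,P,Z): not NE [P3→X gives 8>5]
(B,Q,X): not NE [P3→Z gives 7>5]
(B,Q,Y): not NE [P1→D gives 8>7; P2→R gives 9>2; P3→Z gives 7>2]
(B,Q,Z): not NE [P1→C gives 9>4; P2→P gives 6>3]
(B,R,X): not NE [P1→C gives 2>0; P2→Q gives 10>0; P3→Y gives 9>4]
(B,R,Y): not NE [P1→A gives 8>0]
(B,R,Z): not NE [P1→A gives 9>2; P2→P gives 6>1; P3→Y gives 9>5]
(C,P,X): NE
(C,P,Y): not NE [P1→D gives 9>2]
(C,P,Z): not NE [P1→B gives 9>0; P2→Q gives 9>7; P3→Y gives 9>5]
(C,Q,X): not NE [P1→B gives 7>6; P2→P gives 5>3; P3→Y gives 8>5]
(C,Q,Y): not NE [P1→D gives 8>5; P2→R gives 7>2]
(C,Q,Z): not NE [P3→Y gives 8>7]
(C,R,X): not NE [P2→P gives 5>4]
(C,R,Y): not NE [P1→A gives 8>1; P3→X gives 6>2]
(C,R,Z): not NE [P1→A gives 9>8; P2→Q gives 9>2; P3→X gives 6>3]
(D,P,X): not NE [P1→C gives 8>1; P2→R gives 9>3; P3→Y gives 9>3]
(D,P,Y): not NE [P2→Q gives 9>7]
(D,P,Z): not NE [P1→B gives 9>2; P2→Q gives 9>0; P3→Y gives 9>6]
(D,Q,X): not NE [P1→B gives 7>0; P2→R gives 9>5; P3→Z gives 8>6]
(D,Q,Y): NE
(D,Q,Z): not NE [P1→C gives 9>3]
(D,R,X): not NE [P1→C gives 2>0; P3→Y gives 8>7]
(D,R,Y): not NE [P1→A gives 8>4; P2→Q gives 9>7]
(D,R,Z): not NE [P1→A gives 9>2; P2→Q gives 9>1; P3→Y gives 8>6]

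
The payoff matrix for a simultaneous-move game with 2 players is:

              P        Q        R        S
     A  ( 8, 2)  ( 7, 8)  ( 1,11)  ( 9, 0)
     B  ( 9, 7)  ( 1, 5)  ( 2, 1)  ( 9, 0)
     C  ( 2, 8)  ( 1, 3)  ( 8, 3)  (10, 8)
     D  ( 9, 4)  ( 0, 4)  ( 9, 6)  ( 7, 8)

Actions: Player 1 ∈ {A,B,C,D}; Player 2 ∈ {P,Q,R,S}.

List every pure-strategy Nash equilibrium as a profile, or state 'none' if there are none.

(A,P): not NE [P1→D gives 9>8; P2→R gives 11>2]
(A,Q): not NE [P2→R gives 11>8]
(A,R): not NE [P1→D gives 9>1]
(A,S): not NE [P1→C gives 10>9; P2→R gives 11>0]
(B,P): NE
(B,Q): not NE [P1→A gives 7>1; P2→P gives 7>5]
(B,R): not NE [P1→D gives 9>2; P2→P gives 7>1]
(B,S): not NE [P1→C gives 10>9; P2→P gives 7>0]
(C,P): not NE [P1→D gives 9>2]
(C,Q): not NE [P1→A gives 7>1; P2→S gives 8>3]
(C,R): not NE [P1→D gives 9>8; P2→S gives 8>3]
(C,S): NE
(D,P): not NE [P2→S gives 8>4]
(D,Q): not NE [P1→A gives 7>0; P2→S gives 8>4]
(D,R): not NE [P2→S gives 8>6]
(D,S): not NE [P1→C gives 10>7]

PSNE = {(B,P), (C,S)}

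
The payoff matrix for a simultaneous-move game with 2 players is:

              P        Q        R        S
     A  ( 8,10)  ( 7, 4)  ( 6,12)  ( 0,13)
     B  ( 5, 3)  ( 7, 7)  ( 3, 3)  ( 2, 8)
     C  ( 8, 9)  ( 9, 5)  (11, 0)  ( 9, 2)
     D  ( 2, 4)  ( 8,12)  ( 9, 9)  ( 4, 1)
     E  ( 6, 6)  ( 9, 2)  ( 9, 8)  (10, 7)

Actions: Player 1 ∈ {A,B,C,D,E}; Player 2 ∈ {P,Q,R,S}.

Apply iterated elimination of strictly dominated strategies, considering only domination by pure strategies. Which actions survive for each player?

P1 drop B (C beats it: P:8>5 Q:9>7 R:11>3 S:9>2)
P1 drop D (C beats it: P:8>2 Q:9>8 R:11>9 S:9>4)
P2 drop Q (P beats it: A:10>4 C:9>5 E:6>2)
P1→{A,C,E} P2→{P,R,S}

Remaining: P1:{A,C,E} P2:{P,R,S}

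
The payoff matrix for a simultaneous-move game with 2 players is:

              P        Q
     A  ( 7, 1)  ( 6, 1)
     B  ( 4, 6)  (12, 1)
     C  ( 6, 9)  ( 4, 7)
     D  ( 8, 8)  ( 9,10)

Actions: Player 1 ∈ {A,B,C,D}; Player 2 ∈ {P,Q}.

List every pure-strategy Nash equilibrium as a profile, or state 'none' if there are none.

(A,P): not NE [P1→D gives 8>7]
(A,Q): not NE [P1→B gives 12>6]
(B,P): not NE [P1→D gives 8>4]
(B,Q): not NE [P2→P gives 6>1]
(C,P): not NE [P1→D gives 8>6]
(C,Q): not NE [P1→B gives 12>4; P2→P gives 9>7]
(D,P): not NE [P2→Q gives 10>8]
(D,Q): not NE [P1→B gives 12>9]

No pure NE.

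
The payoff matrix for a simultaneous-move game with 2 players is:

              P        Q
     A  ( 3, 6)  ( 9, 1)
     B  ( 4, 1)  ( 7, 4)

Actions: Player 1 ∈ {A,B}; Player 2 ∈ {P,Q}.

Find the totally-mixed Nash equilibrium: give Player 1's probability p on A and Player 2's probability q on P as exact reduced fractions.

P1 indiff ⇒ q·3+(1-q)·9 = q·4+(1-q)·7 ⇒ q(-1) = (1-q)(-2) ⇒ q = 2/3
P2 indiff ⇒ p·6+(1-p)·1 = p·1+(1-p)·4 ⇒ p(5) = (1-p)(3) ⇒ p = 3/8

P1 mixes 3/8 on A; P2 mixes 2/3 on P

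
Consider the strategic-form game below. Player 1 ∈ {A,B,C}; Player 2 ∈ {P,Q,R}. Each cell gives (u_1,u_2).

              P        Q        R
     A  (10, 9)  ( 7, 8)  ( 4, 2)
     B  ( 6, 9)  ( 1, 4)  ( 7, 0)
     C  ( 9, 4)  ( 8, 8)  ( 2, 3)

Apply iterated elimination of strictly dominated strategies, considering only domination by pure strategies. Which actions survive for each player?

P2 drop R (P beats it: A:9>2 B:9>0 C:4>3)
P1 drop B (A beats it: P:10>6 Q:7>1)
P1→{A,C} P2→{P,Q}

IESDS → P1:{A,C} P2:{P,Q}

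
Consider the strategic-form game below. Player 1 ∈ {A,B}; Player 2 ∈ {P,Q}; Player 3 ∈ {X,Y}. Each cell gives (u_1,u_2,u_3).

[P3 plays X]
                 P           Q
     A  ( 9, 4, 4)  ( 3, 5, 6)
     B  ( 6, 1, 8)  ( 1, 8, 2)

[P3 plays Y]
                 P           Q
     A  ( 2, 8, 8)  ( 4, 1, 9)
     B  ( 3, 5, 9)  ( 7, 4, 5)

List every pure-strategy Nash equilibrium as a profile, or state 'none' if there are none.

PSNE = {(B,P,Y)}

(A,P,X): not NE [P2→Q gives 5>4; P3→Y gives 8>4]
(A,P,Y): not NE [P1→B gives 3>2]
(A,Q,X): not NE [P3→Y gives 9>6]
(A,Q,Y): not NE [P1→B gives 7>4; P2→P gives 8>1]
(B,P,X): not NE [P1→A gives 9>6; P2→Q gives 8>1; P3→Y gives 9>8]
(B,P,Y): NE
(B,Q,X): not NE [P1→A gives 3>1; P3→Y gives 5>2]
(B,Q,Y): not NE [P2→P gives 5>4]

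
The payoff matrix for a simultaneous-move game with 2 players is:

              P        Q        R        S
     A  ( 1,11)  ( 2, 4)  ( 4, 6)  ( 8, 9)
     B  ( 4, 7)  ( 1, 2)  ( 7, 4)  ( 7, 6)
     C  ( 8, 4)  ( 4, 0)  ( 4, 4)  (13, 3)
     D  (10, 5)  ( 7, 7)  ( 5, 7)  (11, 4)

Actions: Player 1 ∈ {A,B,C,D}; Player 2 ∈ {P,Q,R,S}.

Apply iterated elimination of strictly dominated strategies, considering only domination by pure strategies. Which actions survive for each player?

Survivors P1:{B,D} P2:{P,Q,R}

P1 drop A (D beats it: P:10>1 Q:7>2 R:5>4 S:11>8)
P2 drop S (P beats it: B:7>6 C:4>3 D:5>4)
P1 drop C (D beats it: P:10>8 Q:7>4 R:5>4)
P1→{B,D} P2→{P,Q,R}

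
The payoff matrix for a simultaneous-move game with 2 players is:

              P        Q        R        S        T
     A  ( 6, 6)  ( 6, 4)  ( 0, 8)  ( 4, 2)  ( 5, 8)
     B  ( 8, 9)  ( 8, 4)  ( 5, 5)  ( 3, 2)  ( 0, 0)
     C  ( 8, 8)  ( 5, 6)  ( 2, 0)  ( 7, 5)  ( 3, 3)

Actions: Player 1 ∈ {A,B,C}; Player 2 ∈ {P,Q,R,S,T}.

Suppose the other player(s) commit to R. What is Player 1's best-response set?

u_1(A vs R) = 0
u_1(B vs R) = 5
u_1(C vs R) = 2
max payoff 5 at {B}

BR_1 = {B}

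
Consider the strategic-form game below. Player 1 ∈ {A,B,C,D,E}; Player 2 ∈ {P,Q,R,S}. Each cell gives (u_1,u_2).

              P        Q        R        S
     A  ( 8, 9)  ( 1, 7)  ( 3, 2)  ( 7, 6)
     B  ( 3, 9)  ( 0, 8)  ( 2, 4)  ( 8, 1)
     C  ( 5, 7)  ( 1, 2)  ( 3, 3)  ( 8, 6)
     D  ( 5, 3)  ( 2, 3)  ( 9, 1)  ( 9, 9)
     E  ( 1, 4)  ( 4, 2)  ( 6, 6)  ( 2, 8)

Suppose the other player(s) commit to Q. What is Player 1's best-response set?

argmax u_1 = {E}

u_1(A vs Q) = 1
u_1(B vs Q) = 0
u_1(C vs Q) = 1
u_1(D vs Q) = 2
u_1(E vs Q) = 4
max payoff 4 at {E}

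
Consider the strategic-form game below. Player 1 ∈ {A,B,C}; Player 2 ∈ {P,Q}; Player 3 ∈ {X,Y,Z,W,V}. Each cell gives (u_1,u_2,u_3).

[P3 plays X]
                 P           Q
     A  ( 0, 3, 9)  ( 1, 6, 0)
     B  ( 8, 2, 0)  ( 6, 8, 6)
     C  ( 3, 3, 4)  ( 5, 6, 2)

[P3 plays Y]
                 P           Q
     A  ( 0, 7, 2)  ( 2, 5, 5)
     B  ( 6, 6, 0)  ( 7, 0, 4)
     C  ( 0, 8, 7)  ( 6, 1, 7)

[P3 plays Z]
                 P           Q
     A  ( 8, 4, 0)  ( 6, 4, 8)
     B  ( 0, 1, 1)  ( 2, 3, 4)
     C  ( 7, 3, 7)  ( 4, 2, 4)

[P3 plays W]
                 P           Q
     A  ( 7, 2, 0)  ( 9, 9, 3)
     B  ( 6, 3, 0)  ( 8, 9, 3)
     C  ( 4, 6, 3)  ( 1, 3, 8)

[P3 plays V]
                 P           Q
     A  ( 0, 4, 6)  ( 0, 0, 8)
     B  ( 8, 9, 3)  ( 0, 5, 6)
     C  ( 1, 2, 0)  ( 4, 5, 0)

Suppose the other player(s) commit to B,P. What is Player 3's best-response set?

u_3(X vs B,P) = 0
u_3(Y vs B,P) = 0
u_3(Z vs B,P) = 1
u_3(W vs B,P) = 0
u_3(V vs B,P) = 3
max payoff 3 at {V}

argmax u_3 = {V}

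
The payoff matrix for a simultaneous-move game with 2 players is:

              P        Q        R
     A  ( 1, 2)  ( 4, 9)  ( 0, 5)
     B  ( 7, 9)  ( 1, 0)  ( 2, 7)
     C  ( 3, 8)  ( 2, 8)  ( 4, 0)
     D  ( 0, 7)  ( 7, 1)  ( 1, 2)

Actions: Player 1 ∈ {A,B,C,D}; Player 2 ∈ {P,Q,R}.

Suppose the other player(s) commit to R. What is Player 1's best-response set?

P1 best: {C}

u_1(A vs R) = 0
u_1(B vs R) = 2
u_1(C vs R) = 4
u_1(D vs R) = 1
max payoff 4 at {C}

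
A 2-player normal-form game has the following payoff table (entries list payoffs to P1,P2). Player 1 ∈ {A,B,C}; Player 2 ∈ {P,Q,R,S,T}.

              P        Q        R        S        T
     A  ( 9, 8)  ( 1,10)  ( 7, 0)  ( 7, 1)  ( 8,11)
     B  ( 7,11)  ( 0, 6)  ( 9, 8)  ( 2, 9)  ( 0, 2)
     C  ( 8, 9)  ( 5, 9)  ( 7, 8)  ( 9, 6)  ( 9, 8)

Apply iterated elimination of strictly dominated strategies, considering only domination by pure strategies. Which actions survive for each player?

Remaining: P1:{A,C} P2:{P,Q,T}

P2 drop R (P beats it: A:8>0 B:11>8 C:9>8)
P1 drop B (A beats it: P:9>7 Q:1>0 S:7>2 T:8>0)
P2 drop S (P beats it: A:8>1 C:9>6)
P1→{A,C} P2→{P,Q,T}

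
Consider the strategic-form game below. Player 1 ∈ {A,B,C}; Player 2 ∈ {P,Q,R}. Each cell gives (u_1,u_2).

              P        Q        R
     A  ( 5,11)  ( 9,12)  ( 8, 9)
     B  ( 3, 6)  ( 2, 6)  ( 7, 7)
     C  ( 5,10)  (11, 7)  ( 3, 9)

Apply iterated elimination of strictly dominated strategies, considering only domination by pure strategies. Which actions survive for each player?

P1 drop B (A beats it: P:5>3 Q:9>2 R:8>7)
P2 drop R (P beats it: A:11>9 C:10>9)
P1→{A,C} P2→{P,Q}

IESDS → P1:{A,C} P2:{P,Q}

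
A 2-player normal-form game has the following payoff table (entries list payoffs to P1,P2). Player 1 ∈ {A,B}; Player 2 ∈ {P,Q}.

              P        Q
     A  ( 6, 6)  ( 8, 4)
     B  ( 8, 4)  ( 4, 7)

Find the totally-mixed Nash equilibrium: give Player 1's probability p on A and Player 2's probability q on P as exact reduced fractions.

P1 indiff ⇒ q·6+(1-q)·8 = q·8+(1-q)·4 ⇒ q(-2) = (1-q)(-4) ⇒ q = 2/3
P2 indiff ⇒ p·6+(1-p)·4 = p·4+(1-p)·7 ⇒ p(2) = (1-p)(3) ⇒ p = 3/5

P1 mixes 3/5 on A; P2 mixes 2/3 on P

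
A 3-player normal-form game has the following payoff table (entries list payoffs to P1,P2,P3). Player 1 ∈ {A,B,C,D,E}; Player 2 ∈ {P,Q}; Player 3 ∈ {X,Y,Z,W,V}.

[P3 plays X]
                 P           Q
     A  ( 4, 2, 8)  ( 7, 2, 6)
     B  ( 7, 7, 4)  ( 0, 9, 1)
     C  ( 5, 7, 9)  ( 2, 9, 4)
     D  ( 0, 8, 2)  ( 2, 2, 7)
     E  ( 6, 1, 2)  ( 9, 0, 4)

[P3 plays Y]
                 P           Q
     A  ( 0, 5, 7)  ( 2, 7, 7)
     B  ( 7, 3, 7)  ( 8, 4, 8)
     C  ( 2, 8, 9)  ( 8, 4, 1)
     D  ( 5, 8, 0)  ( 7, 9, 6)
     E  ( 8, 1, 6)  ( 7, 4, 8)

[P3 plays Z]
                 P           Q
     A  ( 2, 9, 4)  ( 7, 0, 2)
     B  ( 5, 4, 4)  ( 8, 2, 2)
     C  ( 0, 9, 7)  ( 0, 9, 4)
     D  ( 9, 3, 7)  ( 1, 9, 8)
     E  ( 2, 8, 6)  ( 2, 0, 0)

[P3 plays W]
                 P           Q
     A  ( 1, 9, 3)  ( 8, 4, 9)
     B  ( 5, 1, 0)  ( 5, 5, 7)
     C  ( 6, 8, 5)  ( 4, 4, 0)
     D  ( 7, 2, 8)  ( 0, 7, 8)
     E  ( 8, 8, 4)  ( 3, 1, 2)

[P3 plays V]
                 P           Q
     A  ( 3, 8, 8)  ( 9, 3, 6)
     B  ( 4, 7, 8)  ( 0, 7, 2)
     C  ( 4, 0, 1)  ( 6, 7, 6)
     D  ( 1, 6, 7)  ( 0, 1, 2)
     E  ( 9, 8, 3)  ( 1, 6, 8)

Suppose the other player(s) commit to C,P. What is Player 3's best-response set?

argmax u_3 = {X,Y}

u_3(X vs C,P) = 9
u_3(Y vs C,P) = 9
u_3(Z vs C,P) = 7
u_3(W vs C,P) = 5
u_3(V vs C,P) = 1
max payoff 9 at {X,Y}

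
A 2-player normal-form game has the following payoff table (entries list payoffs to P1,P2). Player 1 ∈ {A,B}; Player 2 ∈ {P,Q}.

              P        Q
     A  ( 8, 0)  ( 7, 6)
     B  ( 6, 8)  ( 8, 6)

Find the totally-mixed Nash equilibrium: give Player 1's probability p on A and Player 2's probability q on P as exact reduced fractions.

P1 indiff ⇒ q·8+(1-q)·7 = q·6+(1-q)·8 ⇒ q(2) = (1-q)(1) ⇒ q = 1/3
P2 indiff ⇒ p·0+(1-p)·8 = p·6+(1-p)·6 ⇒ p(-6) = (1-p)(-2) ⇒ p = 1/4

p=1/4, q=1/3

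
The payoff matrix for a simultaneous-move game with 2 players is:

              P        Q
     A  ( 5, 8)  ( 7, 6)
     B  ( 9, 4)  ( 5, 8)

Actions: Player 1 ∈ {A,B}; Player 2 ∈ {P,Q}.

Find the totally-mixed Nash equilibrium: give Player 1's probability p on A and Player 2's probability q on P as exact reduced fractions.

p=2/3, q=1/3

P1 indiff ⇒ q·5+(1-q)·7 = q·9+(1-q)·5 ⇒ q(-4) = (1-q)(-2) ⇒ q = 1/3
P2 indiff ⇒ p·8+(1-p)·4 = p·6+(1-p)·8 ⇒ p(2) = (1-p)(4) ⇒ p = 2/3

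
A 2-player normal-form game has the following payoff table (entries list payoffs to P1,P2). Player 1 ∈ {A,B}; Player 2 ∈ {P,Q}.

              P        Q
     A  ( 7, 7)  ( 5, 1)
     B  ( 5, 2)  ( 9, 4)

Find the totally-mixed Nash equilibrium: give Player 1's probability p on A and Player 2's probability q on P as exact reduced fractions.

(p,q) = (1/4, 2/3)

P1 indiff ⇒ q·7+(1-q)·5 = q·5+(1-q)·9 ⇒ q(2) = (1-q)(4) ⇒ q = 2/3
P2 indiff ⇒ p·7+(1-p)·2 = p·1+(1-p)·4 ⇒ p(6) = (1-p)(2) ⇒ p = 1/4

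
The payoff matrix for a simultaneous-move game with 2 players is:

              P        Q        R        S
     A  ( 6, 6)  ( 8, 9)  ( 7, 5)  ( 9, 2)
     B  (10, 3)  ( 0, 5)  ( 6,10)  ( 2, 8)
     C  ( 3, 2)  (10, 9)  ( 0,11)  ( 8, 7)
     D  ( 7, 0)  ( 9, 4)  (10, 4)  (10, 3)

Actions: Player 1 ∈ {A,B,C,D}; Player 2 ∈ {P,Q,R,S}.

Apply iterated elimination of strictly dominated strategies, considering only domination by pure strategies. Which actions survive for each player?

Remaining: P1:{C,D} P2:{Q,R}

P1 drop A (D beats it: P:7>6 Q:9>8 R:10>7 S:10>9)
P2 drop P (Q beats it: B:5>3 C:9>2 D:4>0)
P1 drop B (D beats it: Q:9>0 R:10>6 S:10>2)
P2 drop S (Q beats it: C:9>7 D:4>3)
P1→{C,D} P2→{Q,R}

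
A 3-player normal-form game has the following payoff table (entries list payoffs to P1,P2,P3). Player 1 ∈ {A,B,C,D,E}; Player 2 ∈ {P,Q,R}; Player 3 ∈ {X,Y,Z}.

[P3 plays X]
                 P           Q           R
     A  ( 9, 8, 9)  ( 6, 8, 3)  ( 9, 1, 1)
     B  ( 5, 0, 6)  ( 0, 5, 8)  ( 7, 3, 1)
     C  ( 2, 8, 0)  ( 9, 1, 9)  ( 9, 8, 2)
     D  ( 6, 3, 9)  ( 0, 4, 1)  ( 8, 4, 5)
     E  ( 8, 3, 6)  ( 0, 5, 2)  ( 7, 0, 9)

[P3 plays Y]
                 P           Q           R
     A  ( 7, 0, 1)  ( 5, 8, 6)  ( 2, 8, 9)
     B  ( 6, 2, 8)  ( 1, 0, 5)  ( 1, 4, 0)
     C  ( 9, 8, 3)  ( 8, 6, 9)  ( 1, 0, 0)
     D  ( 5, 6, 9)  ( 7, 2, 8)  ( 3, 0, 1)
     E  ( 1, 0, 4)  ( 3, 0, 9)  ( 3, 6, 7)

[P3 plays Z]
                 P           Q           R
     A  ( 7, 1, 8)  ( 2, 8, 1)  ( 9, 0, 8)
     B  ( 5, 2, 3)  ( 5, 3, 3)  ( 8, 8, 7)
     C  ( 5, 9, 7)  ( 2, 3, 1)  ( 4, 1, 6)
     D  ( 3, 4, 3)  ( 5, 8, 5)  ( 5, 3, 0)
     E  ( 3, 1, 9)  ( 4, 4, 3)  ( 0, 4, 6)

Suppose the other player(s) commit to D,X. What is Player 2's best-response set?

u_2(P vs D,X) = 3
u_2(Q vs D,X) = 4
u_2(R vs D,X) = 4
max payoff 4 at {Q,R}

P2 best: {Q,R}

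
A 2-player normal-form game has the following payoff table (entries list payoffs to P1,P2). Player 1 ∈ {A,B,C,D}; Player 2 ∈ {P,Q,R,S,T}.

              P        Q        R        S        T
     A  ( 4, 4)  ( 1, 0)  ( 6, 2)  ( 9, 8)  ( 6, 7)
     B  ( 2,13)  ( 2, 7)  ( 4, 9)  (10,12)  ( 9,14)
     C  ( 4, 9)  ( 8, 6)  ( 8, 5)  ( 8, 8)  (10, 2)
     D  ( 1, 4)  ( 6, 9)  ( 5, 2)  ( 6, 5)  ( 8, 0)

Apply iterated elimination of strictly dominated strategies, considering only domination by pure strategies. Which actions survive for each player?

Remaining: P1:{A,B,C} P2:{P,S,T}

P1 drop D (C beats it: P:4>1 Q:8>6 R:8>5 S:8>6 T:10>8)
P2 drop Q (P beats it: A:4>0 B:13>7 C:9>6)
P2 drop R (P beats it: A:4>2 B:13>9 C:9>5)
P1→{A,B,C} P2→{P,S,T}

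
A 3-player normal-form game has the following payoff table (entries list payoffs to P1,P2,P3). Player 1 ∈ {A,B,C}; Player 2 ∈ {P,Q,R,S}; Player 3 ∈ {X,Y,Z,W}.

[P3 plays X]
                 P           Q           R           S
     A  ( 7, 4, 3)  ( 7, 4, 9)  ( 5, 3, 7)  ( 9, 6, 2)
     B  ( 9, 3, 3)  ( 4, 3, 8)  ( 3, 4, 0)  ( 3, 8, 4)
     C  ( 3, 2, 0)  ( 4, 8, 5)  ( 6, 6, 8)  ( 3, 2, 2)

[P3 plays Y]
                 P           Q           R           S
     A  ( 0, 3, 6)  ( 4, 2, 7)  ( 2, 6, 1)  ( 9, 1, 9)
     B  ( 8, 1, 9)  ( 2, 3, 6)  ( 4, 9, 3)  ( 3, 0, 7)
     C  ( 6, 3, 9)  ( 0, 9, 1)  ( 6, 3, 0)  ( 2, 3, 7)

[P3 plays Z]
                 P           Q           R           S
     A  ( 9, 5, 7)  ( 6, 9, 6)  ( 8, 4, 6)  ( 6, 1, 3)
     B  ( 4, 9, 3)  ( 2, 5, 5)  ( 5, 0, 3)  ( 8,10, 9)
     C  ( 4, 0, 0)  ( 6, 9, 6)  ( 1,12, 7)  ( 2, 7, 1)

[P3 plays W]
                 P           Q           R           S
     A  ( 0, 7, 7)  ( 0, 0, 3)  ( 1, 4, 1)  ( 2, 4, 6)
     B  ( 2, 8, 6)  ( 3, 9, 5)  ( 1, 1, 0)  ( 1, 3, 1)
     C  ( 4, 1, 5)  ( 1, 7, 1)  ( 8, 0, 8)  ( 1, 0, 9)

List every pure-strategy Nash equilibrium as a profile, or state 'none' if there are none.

Nash profiles: (B,S,Z)

(A,P,X): not NE [P1→B gives 9>7; P2→S gives 6>4; P3→W gives 7>3]
(A,P,Y): not NE [P1→B gives 8>0; P2→R gives 6>3; P3→W gives 7>6]
(A,P,Z): not NE [P2→Q gives 9>5]
(A,P,W): not NE [P1→C gives 4>0]
(A,Q,X): not NE [P2→S gives 6>4]
(A,Q,Y): not NE [P2→R gives 6>2; P3→X gives 9>7]
(A,Q,Z): not NE [P3→X gives 9>6]
(A,Q,W): not NE [P1→B gives 3>0; P2→P gives 7>0; P3→X gives 9>3]
(A,R,X): not NE [P1→C gives 6>5; P2→S gives 6>3]
(A,R,Y): not NE [P1→C gives 6>2; P3→X gives 7>1]
(A,R,Z): not NE [P2→Q gives 9>4; P3→X gives 7>6]
(A,R,W): not NE [P1→C gives 8>1; P2→P gives 7>4; P3→X gives 7>1]
(A,S,X): not NE [P3→Y gives 9>2]
(A,S,Y): not NE [P2→R gives 6>1]
(A,S,Z): not NE [P1→B gives 8>6; P2→Q gives 9>1; P3→Y gives 9>3]
(A,S,W): not NE [P2→P gives 7>4; P3→Y gives 9>6]
(B,P,X): not NE [P2→S gives 8>3; P3→Y gives 9>3]
(B,P,Y): not NE [P2→R gives 9>1]
(B,P,Z): not NE [P1→A gives 9>4; P2→S gives 10>9; P3→Y gives 9>3]
(B,P,W): not NE [P1→C gives 4>2; P2→Q gives 9>8; P3→Y gives 9>6]
(B,Q,X): not NE [P1→A gives 7>4; P2→S gives 8>3]
(B,Q,Y): not NE [P1→A gives 4>2; P2→R gives 9>3; P3→X gives 8>6]
(B,Q,Z): not NE [P1→C gives 6>2; P2→S gives 10>5; P3→X gives 8>5]
(B,Q,W): not NE [P3→X gives 8>5]
(B,R,X): not NE [P1→C gives 6>3; P2→S gives 8>4; P3→Z gives 3>0]
(B,R,Y): not NE [P1→C gives 6>4]
(B,R,Z): not NE [P1→A gives 8>5; P2→S gives 10>0]
(B,R,W): not NE [P1→C gives 8>1; P2→Q gives 9>1; P3→Z gives 3>0]
(B,S,X): not NE [P1→A gives 9>3; P3→Z gives 9>4]
(B,S,Y): not NE [P1→A gives 9>3; P2→R gives 9>0; P3→Z gives 9>7]
(B,S,Z): NE
(B,S,W): not NE [P1→A gives 2>1; P2→Q gives 9>3; P3→Z gives 9>1]
(C,P,X): not NE [P1→B gives 9>3; P2→Q gives 8>2; P3→Y gives 9>0]
(C,P,Y): not NE [P1→B gives 8>6; P2→Q gives 9>3]
(C,P,Z): not NE [P1→A gives 9>4; P2→R gives 12>0; P3→Y gives 9>0]
(C,P,W): not NE [P2→Q gives 7>1; P3→Y gives 9>5]
(C,Q,X): not NE [P1→A gives 7>4; P3→Z gives 6>5]
(C,Q,Y): not NE [P1→A gives 4>0; P3→Z gives 6>1]
(C,Q,Z): not NE [P2→R gives 12>9]
(C,Q,W): not NE [P1→B gives 3>1; P3→Z gives 6>1]
(C,R,X): not NE [P2→Q gives 8>6]
(C,R,Y): not NE [P2→Q gives 9>3; P3→W gives 8>0]
(C,R,Z): not NE [P1→A gives 8>1; P3→W gives 8>7]
(C,R,W): not NE [P2→Q gives 7>0]
(C,S,X): not NE [P1→A gives 9>3; P2→Q gives 8>2; P3→W gives 9>2]
(C,S,Y): not NE [P1→A gives 9>2; P2→Q gives 9>3; P3→W gives 9>7]
(C,S,Z): not NE [P1→B gives 8>2; P2→R gives 12>7; P3→W gives 9>1]
(C,S,W): not NE [P1→A gives 2>1; P2→Q gives 7>0]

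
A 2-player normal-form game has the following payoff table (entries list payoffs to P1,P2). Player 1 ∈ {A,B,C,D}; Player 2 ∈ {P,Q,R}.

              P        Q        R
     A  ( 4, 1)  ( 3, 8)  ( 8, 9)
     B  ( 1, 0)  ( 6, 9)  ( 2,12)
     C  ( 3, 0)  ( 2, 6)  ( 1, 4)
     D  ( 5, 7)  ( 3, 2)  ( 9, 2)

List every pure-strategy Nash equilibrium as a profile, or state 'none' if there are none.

(A,P): not NE [P1→D gives 5>4; P2→R gives 9>1]
(A,Q): not NE [P1→B gives 6>3; P2→R gives 9>8]
(A,R): not NE [P1→D gives 9>8]
(B,P): not NE [P1→D gives 5>1; P2→R gives 12>0]
(B,Q): not NE [P2→R gives 12>9]
(B,R): not NE [P1→D gives 9>2]
(C,P): not NE [P1→D gives 5>3; P2→Q gives 6>0]
(C,Q): not NE [P1→B gives 6>2]
(C,R): not NE [P1→D gives 9>1; P2→Q gives 6>4]
(D,P): NE
(D,Q): not NE [P1→B gives 6>3; P2→P gives 7>2]
(D,R): not NE [P2→P gives 7>2]

NE set: (D,P)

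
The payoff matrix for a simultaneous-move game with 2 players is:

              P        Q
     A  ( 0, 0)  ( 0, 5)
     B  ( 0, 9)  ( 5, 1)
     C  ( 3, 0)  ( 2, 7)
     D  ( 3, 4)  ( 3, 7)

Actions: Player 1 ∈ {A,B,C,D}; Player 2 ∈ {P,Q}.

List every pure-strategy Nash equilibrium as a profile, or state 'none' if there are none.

(A,P): not NE [P1→D gives 3>0; P2→Q gives 5>0]
(A,Q): not NE [P1→B gives 5>0]
(B,P): not NE [P1→D gives 3>0]
(B,Q): not NE [P2→P gives 9>1]
(C,P): not NE [P2→Q gives 7>0]
(C,Q): not NE [P1→B gives 5>2]
(D,P): not NE [P2→Q gives 7>4]
(D,Q): not NE [P1→B gives 5>3]

PSNE: ∅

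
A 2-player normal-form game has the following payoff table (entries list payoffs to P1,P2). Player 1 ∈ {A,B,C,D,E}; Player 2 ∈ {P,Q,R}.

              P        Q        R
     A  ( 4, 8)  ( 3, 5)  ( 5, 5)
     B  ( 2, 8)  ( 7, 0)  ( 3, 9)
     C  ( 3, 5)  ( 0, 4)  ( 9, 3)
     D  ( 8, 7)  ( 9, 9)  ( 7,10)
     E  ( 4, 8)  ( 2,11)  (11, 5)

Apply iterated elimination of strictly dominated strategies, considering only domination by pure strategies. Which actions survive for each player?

P1 drop A (D beats it: P:8>4 Q:9>3 R:7>5)
P1 drop B (D beats it: P:8>2 Q:9>7 R:7>3)
P1 drop C (E beats it: P:4>3 Q:2>0 R:11>9)
P2 drop P (Q beats it: D:9>7 E:11>8)
P1→{D,E} P2→{Q,R}

IESDS → P1:{D,E} P2:{Q,R}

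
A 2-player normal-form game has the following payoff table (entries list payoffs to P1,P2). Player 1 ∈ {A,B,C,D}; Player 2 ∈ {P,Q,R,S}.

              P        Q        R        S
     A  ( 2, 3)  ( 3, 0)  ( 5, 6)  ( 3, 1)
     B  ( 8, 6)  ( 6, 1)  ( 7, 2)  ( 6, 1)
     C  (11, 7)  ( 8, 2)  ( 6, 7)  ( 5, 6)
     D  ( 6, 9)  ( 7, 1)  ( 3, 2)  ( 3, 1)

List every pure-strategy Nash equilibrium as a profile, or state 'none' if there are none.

Nash profiles: (C,P)

(A,P): not NE [P1→C gives 11>2; P2→R gives 6>3]
(A,Q): not NE [P1→C gives 8>3; P2→R gives 6>0]
(A,R): not NE [P1→B gives 7>5]
(A,S): not NE [P1→B gives 6>3; P2→R gives 6>1]
(B,P): not NE [P1→C gives 11>8]
(B,Q): not NE [P1→C gives 8>6; P2→P gives 6>1]
(B,R): not NE [P2→P gives 6>2]
(B,S): not NE [P2→P gives 6>1]
(C,P): NE
(C,Q): not NE [P2→R gives 7>2]
(C,R): not NE [P1→B gives 7>6]
(C,S): not NE [P1→B gives 6>5; P2→R gives 7>6]
(D,P): not NE [P1→C gives 11>6]
(D,Q): not NE [P1→C gives 8>7; P2→P gives 9>1]
(D,R): not NE [P1→B gives 7>3; P2→P gives 9>2]
(D,S): not NE [P1→B gives 6>3; P2→P gives 9>1]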